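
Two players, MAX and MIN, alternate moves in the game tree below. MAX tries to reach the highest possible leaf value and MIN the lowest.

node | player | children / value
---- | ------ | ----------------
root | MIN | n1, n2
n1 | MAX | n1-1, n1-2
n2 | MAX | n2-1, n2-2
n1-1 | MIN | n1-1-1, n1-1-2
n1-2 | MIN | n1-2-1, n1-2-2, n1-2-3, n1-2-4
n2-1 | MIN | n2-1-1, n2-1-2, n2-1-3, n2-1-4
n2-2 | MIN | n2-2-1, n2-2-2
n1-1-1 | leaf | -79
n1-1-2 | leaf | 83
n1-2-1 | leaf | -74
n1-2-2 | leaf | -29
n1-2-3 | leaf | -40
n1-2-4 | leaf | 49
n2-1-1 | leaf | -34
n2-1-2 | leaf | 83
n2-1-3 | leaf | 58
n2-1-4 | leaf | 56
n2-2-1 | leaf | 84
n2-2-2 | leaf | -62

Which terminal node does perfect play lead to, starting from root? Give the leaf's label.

n1-1 (MIN): min(-79, 83) = -79
n1-2 (MIN): min(-74, -29, -40, 49) = -74
n1 (MAX): max(-79, -74) = -74
n2-1 (MIN): min(-34, 83, 58, 56) = -34
n2-2 (MIN): min(84, -62) = -62
n2 (MAX): max(-34, -62) = -34
root (MIN): min(-74, -34) = -74
At root, MIN picks n1 (lowest: -74).
At n1, MAX picks n1-2 (highest: -74).
At n1-2, MIN picks n1-2-1 (lowest: -74).
Terminal value -74.

n1-2-1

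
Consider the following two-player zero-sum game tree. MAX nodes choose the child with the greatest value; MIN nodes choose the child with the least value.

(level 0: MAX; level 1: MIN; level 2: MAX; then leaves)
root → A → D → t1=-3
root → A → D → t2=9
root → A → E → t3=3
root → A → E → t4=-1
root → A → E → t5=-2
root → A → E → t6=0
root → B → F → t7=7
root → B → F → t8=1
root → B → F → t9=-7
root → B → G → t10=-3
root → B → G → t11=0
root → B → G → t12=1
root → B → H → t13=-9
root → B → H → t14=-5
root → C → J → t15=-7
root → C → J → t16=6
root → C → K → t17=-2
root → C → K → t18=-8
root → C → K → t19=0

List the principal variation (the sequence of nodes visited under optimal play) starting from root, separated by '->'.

root -> A -> E -> t3

D (MAX): max(-3, 9) = 9
E (MAX): max(3, -1, -2, 0) = 3
A (MIN): min(9, 3) = 3
F (MAX): max(7, 1, -7) = 7
G (MAX): max(-3, 0, 1) = 1
H (MAX): max(-9, -5) = -5
B (MIN): min(7, 1, -5) = -5
J (MAX): max(-7, 6) = 6
K (MAX): max(-2, -8, 0) = 0
C (MIN): min(6, 0) = 0
root (MAX): max(3, -5, 0) = 3
At root, MAX picks A (highest: 3).
At A, MIN picks E (lowest: 3).
At E, MAX picks t3 (highest: 3).
Terminal value 3.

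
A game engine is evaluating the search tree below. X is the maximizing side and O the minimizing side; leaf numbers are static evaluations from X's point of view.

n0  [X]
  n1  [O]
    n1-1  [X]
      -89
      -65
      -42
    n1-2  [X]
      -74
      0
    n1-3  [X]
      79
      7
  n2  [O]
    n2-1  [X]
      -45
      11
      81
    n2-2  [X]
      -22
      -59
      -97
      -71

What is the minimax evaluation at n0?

-22

n1-1 (X): max(-89, -65, -42) = -42
n1-2 (X): max(-74, 0) = 0
n1-3 (X): max(79, 7) = 79
n1 (O): min(-42, 0, 79) = -42
n2-1 (X): max(-45, 11, 81) = 81
n2-2 (X): max(-22, -59, -97, -71) = -22
n2 (O): min(81, -22) = -22
n0 (X): max(-42, -22) = -22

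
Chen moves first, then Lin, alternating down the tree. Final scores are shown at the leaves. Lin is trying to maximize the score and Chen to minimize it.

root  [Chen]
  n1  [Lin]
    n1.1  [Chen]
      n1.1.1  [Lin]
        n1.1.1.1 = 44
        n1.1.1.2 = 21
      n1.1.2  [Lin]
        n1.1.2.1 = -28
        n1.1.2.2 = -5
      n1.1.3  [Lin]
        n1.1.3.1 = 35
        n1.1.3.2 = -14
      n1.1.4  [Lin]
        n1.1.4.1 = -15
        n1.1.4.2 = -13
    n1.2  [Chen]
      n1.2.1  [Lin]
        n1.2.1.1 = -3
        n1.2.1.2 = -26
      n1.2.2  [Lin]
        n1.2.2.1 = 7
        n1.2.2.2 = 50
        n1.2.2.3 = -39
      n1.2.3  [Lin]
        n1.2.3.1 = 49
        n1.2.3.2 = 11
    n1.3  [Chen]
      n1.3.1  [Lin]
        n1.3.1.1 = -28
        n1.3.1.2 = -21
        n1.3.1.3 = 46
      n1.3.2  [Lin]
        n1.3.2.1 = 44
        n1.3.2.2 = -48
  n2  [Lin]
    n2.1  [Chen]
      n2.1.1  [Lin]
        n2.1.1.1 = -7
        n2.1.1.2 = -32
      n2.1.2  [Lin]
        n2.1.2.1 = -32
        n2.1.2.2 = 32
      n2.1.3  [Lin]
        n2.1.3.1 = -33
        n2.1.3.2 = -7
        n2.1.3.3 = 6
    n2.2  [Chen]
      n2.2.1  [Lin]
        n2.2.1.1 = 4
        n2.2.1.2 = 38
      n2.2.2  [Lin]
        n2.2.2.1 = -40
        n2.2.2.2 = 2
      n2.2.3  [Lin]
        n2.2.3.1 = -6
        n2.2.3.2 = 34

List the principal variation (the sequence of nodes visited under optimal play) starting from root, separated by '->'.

root -> n2 -> n2.2 -> n2.2.2 -> n2.2.2.2

n1.1.1 (Lin): max(44, 21) = 44
n1.1.2 (Lin): max(-28, -5) = -5
n1.1.3 (Lin): max(35, -14) = 35
n1.1.4 (Lin): max(-15, -13) = -13
n1.1 (Chen): min(44, -5, 35, -13) = -13
n1.2.1 (Lin): max(-3, -26) = -3
n1.2.2 (Lin): max(7, 50, -39) = 50
n1.2.3 (Lin): max(49, 11) = 49
n1.2 (Chen): min(-3, 50, 49) = -3
n1.3.1 (Lin): max(-28, -21, 46) = 46
n1.3.2 (Lin): max(44, -48) = 44
n1.3 (Chen): min(46, 44) = 44
n1 (Lin): max(-13, -3, 44) = 44
n2.1.1 (Lin): max(-7, -32) = -7
n2.1.2 (Lin): max(-32, 32) = 32
n2.1.3 (Lin): max(-33, -7, 6) = 6
n2.1 (Chen): min(-7, 32, 6) = -7
n2.2.1 (Lin): max(4, 38) = 38
n2.2.2 (Lin): max(-40, 2) = 2
n2.2.3 (Lin): max(-6, 34) = 34
n2.2 (Chen): min(38, 2, 34) = 2
n2 (Lin): max(-7, 2) = 2
root (Chen): min(44, 2) = 2
At root, Chen picks n2 (lowest: 2).
At n2, Lin picks n2.2 (highest: 2).
At n2.2, Chen picks n2.2.2 (lowest: 2).
At n2.2.2, Lin picks n2.2.2.2 (highest: 2).
Terminal value 2.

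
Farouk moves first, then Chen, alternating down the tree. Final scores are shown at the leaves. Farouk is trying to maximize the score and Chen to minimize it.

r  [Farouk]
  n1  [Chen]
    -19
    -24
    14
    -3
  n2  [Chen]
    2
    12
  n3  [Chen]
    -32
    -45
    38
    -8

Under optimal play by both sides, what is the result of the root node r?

n1 (Chen): min(-19, -24, 14, -3) = -24
n2 (Chen): min(2, 12) = 2
n3 (Chen): min(-32, -45, 38, -8) = -45
r (Farouk): max(-24, 2, -45) = 2

2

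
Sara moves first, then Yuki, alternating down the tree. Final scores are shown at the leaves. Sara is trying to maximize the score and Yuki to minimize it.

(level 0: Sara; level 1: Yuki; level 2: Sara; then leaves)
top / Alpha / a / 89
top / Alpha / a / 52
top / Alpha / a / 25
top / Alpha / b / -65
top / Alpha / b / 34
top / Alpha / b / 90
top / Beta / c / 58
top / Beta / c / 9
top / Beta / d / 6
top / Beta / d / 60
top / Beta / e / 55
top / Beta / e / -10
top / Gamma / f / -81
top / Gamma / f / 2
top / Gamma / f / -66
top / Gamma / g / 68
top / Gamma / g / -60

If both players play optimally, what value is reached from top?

89

a (Sara): max(89, 52, 25) = 89
b (Sara): max(-65, 34, 90) = 90
Alpha (Yuki): min(89, 90) = 89
c (Sara): max(58, 9) = 58
d (Sara): max(6, 60) = 60
e (Sara): max(55, -10) = 55
Beta (Yuki): min(58, 60, 55) = 55
f (Sara): max(-81, 2, -66) = 2
g (Sara): max(68, -60) = 68
Gamma (Yuki): min(2, 68) = 2
top (Sara): max(89, 55, 2) = 89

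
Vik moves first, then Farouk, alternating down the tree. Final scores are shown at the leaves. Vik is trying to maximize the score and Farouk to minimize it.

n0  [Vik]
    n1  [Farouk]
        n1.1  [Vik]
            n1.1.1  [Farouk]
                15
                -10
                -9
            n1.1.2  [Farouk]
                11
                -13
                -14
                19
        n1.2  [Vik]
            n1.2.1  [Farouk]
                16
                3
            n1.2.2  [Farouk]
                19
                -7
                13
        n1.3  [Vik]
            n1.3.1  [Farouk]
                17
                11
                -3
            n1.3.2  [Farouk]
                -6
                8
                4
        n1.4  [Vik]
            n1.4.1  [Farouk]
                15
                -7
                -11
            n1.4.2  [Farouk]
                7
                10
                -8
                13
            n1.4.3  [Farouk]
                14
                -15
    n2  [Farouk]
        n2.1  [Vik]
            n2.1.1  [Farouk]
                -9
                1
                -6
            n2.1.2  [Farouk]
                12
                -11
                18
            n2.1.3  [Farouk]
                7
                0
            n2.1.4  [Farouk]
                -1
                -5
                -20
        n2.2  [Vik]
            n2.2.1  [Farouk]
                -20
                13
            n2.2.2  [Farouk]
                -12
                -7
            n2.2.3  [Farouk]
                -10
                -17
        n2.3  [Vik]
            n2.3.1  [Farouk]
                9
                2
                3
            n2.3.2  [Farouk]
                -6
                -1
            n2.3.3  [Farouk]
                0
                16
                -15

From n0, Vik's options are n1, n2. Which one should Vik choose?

n1.1.1 (Farouk): min(15, -10, -9) = -10
n1.1.2 (Farouk): min(11, -13, -14, 19) = -14
n1.1 (Vik): max(-10, -14) = -10
n1.2.1 (Farouk): min(16, 3) = 3
n1.2.2 (Farouk): min(19, -7, 13) = -7
n1.2 (Vik): max(3, -7) = 3
n1.3.1 (Farouk): min(17, 11, -3) = -3
n1.3.2 (Farouk): min(-6, 8, 4) = -6
n1.3 (Vik): max(-3, -6) = -3
n1.4.1 (Farouk): min(15, -7, -11) = -11
n1.4.2 (Farouk): min(7, 10, -8, 13) = -8
n1.4.3 (Farouk): min(14, -15) = -15
n1.4 (Vik): max(-11, -8, -15) = -8
n1 (Farouk): min(-10, 3, -3, -8) = -10
n2.1.1 (Farouk): min(-9, 1, -6) = -9
n2.1.2 (Farouk): min(12, -11, 18) = -11
n2.1.3 (Farouk): min(7, 0) = 0
n2.1.4 (Farouk): min(-1, -5, -20) = -20
n2.1 (Vik): max(-9, -11, 0, -20) = 0
n2.2.1 (Farouk): min(-20, 13) = -20
n2.2.2 (Farouk): min(-12, -7) = -12
n2.2.3 (Farouk): min(-10, -17) = -17
n2.2 (Vik): max(-20, -12, -17) = -12
n2.3.1 (Farouk): min(9, 2, 3) = 2
n2.3.2 (Farouk): min(-6, -1) = -6
n2.3.3 (Farouk): min(0, 16, -15) = -15
n2.3 (Vik): max(2, -6, -15) = 2
n2 (Farouk): min(0, -12, 2) = -12
n0 (Vik): max(-10, -12) = -10
Vik at n0 wants the highest of {n1=-10, n2=-12}, so chooses n1.

n1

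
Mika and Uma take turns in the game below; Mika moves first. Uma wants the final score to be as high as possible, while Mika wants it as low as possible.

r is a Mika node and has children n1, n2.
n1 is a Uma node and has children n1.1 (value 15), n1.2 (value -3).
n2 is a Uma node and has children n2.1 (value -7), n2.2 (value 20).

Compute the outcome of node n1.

n1 (Uma): max(15, -3) = 15

15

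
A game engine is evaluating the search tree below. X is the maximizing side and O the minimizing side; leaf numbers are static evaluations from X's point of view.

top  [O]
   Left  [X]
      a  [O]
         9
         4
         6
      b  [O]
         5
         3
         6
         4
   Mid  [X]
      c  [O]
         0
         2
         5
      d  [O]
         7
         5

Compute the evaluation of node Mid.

5

c (O): min(0, 2, 5) = 0
d (O): min(7, 5) = 5
Mid (X): max(0, 5) = 5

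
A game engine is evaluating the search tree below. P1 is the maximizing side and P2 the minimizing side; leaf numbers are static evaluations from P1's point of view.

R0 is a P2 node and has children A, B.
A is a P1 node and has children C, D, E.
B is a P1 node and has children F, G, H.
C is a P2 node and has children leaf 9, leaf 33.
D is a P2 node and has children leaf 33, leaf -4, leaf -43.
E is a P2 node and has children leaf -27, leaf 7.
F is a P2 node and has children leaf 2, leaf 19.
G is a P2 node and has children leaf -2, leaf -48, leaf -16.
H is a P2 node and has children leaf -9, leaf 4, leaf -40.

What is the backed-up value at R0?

2

C (P2): min(9, 33) = 9
D (P2): min(33, -4, -43) = -43
E (P2): min(-27, 7) = -27
A (P1): max(9, -43, -27) = 9
F (P2): min(2, 19) = 2
G (P2): min(-2, -48, -16) = -48
H (P2): min(-9, 4, -40) = -40
B (P1): max(2, -48, -40) = 2
R0 (P2): min(9, 2) = 2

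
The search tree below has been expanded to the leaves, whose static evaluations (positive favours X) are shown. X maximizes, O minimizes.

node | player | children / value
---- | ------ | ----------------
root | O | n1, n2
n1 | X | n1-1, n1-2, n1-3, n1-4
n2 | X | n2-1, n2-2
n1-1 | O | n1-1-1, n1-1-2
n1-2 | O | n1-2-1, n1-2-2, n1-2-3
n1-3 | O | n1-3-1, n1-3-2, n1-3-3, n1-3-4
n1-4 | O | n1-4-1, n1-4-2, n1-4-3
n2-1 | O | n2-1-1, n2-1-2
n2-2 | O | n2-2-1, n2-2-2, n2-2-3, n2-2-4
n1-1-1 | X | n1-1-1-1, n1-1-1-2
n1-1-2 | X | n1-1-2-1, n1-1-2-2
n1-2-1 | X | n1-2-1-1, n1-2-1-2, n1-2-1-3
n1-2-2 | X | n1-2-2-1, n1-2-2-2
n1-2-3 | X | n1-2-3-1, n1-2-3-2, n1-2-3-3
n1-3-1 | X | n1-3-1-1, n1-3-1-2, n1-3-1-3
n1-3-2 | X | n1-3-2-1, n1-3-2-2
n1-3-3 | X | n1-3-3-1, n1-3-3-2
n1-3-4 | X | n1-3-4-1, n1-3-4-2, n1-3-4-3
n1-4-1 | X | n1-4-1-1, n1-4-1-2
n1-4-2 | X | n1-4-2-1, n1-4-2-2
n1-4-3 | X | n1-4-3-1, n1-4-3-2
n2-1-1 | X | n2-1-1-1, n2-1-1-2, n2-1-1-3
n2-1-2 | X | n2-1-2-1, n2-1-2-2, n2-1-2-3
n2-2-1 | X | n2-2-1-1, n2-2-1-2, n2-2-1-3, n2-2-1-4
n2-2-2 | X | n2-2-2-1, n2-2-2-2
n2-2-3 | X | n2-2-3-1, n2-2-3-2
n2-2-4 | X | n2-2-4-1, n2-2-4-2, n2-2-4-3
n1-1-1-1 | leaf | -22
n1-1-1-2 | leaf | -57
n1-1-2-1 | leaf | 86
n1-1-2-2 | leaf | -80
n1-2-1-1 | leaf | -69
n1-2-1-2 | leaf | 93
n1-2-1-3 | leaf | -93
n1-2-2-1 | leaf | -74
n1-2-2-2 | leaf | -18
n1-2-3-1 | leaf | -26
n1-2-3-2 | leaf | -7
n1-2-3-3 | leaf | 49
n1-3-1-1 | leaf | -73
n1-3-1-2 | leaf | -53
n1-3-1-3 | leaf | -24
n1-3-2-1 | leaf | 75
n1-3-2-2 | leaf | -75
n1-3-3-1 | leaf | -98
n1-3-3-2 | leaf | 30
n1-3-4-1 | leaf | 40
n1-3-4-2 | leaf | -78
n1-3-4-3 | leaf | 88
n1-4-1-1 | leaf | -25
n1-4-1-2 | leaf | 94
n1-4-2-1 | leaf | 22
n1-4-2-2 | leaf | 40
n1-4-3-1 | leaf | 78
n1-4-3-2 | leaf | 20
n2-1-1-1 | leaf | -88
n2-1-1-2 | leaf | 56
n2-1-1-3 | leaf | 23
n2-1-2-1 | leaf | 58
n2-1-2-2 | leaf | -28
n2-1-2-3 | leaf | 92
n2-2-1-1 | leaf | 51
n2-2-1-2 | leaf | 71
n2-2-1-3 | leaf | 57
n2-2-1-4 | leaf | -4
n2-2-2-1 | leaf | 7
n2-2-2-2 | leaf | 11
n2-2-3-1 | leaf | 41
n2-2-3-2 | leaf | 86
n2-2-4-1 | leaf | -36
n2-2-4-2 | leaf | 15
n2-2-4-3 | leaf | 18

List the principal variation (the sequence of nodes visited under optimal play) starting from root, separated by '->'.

root -> n1 -> n1-4 -> n1-4-2 -> n1-4-2-2

n1-1-1 (X): max(-22, -57) = -22
n1-1-2 (X): max(86, -80) = 86
n1-1 (O): min(-22, 86) = -22
n1-2-1 (X): max(-69, 93, -93) = 93
n1-2-2 (X): max(-74, -18) = -18
n1-2-3 (X): max(-26, -7, 49) = 49
n1-2 (O): min(93, -18, 49) = -18
n1-3-1 (X): max(-73, -53, -24) = -24
n1-3-2 (X): max(75, -75) = 75
n1-3-3 (X): max(-98, 30) = 30
n1-3-4 (X): max(40, -78, 88) = 88
n1-3 (O): min(-24, 75, 30, 88) = -24
n1-4-1 (X): max(-25, 94) = 94
n1-4-2 (X): max(22, 40) = 40
n1-4-3 (X): max(78, 20) = 78
n1-4 (O): min(94, 40, 78) = 40
n1 (X): max(-22, -18, -24, 40) = 40
n2-1-1 (X): max(-88, 56, 23) = 56
n2-1-2 (X): max(58, -28, 92) = 92
n2-1 (O): min(56, 92) = 56
n2-2-1 (X): max(51, 71, 57, -4) = 71
n2-2-2 (X): max(7, 11) = 11
n2-2-3 (X): max(41, 86) = 86
n2-2-4 (X): max(-36, 15, 18) = 18
n2-2 (O): min(71, 11, 86, 18) = 11
n2 (X): max(56, 11) = 56
root (O): min(40, 56) = 40
At root, O picks n1 (lowest: 40).
At n1, X picks n1-4 (highest: 40).
At n1-4, O picks n1-4-2 (lowest: 40).
At n1-4-2, X picks n1-4-2-2 (highest: 40).
Terminal value 40.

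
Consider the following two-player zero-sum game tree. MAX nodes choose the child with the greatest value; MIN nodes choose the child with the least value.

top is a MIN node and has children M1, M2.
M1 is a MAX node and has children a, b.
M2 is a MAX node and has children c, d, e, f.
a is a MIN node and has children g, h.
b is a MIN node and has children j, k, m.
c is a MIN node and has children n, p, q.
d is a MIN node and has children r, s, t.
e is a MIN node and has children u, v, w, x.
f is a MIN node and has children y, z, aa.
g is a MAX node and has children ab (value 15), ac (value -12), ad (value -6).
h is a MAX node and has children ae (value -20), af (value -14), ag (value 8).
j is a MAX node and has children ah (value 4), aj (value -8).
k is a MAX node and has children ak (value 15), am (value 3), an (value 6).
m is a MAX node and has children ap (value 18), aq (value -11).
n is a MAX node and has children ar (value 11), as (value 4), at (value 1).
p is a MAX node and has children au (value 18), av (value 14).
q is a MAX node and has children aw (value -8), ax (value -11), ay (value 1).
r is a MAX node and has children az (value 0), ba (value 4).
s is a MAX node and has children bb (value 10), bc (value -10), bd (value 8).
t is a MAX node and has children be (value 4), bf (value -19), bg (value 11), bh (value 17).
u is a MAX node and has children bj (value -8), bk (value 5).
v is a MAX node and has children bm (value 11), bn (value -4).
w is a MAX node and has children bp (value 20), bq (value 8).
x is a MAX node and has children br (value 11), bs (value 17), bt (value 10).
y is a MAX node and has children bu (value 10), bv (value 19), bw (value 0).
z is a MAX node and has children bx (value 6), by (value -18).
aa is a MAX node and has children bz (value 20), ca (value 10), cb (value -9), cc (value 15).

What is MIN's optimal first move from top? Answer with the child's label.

g (MAX): max(15, -12, -6) = 15
h (MAX): max(-20, -14, 8) = 8
a (MIN): min(15, 8) = 8
j (MAX): max(4, -8) = 4
k (MAX): max(15, 3, 6) = 15
m (MAX): max(18, -11) = 18
b (MIN): min(4, 15, 18) = 4
M1 (MAX): max(8, 4) = 8
n (MAX): max(11, 4, 1) = 11
p (MAX): max(18, 14) = 18
q (MAX): max(-8, -11, 1) = 1
c (MIN): min(11, 18, 1) = 1
r (MAX): max(0, 4) = 4
s (MAX): max(10, -10, 8) = 10
t (MAX): max(4, -19, 11, 17) = 17
d (MIN): min(4, 10, 17) = 4
u (MAX): max(-8, 5) = 5
v (MAX): max(11, -4) = 11
w (MAX): max(20, 8) = 20
x (MAX): max(11, 17, 10) = 17
e (MIN): min(5, 11, 20, 17) = 5
y (MAX): max(10, 19, 0) = 19
z (MAX): max(6, -18) = 6
aa (MAX): max(20, 10, -9, 15) = 20
f (MIN): min(19, 6, 20) = 6
M2 (MAX): max(1, 4, 5, 6) = 6
top (MIN): min(8, 6) = 6
MIN at top wants the lowest of {M1=8, M2=6}, so chooses M2.

M2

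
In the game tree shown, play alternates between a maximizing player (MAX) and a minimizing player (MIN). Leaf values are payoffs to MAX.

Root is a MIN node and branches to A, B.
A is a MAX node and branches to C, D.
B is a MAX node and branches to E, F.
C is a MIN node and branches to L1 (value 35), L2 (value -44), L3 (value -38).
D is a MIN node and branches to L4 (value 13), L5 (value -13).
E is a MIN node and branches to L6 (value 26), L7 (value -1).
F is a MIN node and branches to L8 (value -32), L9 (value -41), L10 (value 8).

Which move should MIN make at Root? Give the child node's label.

C (MIN): min(35, -44, -38) = -44
D (MIN): min(13, -13) = -13
A (MAX): max(-44, -13) = -13
E (MIN): min(26, -1) = -1
F (MIN): min(-32, -41, 8) = -41
B (MAX): max(-1, -41) = -1
Root (MIN): min(-13, -1) = -13
MIN at Root wants the lowest of {A=-13, B=-1}, so chooses A.

A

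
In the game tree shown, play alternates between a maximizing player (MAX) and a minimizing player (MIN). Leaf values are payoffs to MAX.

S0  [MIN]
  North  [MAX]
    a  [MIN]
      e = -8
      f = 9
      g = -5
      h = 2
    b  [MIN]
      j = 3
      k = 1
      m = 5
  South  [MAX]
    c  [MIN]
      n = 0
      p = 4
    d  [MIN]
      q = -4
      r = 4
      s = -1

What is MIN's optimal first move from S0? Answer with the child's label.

a (MIN): min(-8, 9, -5, 2) = -8
b (MIN): min(3, 1, 5) = 1
North (MAX): max(-8, 1) = 1
c (MIN): min(0, 4) = 0
d (MIN): min(-4, 4, -1) = -4
South (MAX): max(0, -4) = 0
S0 (MIN): min(1, 0) = 0
MIN at S0 wants the lowest of {North=1, South=0}, so chooses South.

South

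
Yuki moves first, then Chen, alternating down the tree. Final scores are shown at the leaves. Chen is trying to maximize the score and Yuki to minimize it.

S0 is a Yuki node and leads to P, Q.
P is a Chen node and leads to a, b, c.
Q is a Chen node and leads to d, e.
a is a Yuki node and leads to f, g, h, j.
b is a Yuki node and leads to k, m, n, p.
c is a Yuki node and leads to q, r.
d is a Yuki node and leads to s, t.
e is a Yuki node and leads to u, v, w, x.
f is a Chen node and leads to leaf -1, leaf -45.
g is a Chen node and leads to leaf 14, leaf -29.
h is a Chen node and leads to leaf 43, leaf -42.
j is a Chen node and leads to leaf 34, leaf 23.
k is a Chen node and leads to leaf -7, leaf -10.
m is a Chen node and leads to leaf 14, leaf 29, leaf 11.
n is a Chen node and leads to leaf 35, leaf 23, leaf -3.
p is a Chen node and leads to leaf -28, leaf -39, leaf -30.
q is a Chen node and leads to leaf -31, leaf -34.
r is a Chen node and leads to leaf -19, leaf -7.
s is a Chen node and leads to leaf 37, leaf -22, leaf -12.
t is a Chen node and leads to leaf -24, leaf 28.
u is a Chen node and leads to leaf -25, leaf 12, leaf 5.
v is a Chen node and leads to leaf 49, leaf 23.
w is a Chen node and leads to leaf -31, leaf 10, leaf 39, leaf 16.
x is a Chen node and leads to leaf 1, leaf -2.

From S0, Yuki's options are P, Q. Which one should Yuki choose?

P

f (Chen): max(-1, -45) = -1
g (Chen): max(14, -29) = 14
h (Chen): max(43, -42) = 43
j (Chen): max(34, 23) = 34
a (Yuki): min(-1, 14, 43, 34) = -1
k (Chen): max(-7, -10) = -7
m (Chen): max(14, 29, 11) = 29
n (Chen): max(35, 23, -3) = 35
p (Chen): max(-28, -39, -30) = -28
b (Yuki): min(-7, 29, 35, -28) = -28
q (Chen): max(-31, -34) = -31
r (Chen): max(-19, -7) = -7
c (Yuki): min(-31, -7) = -31
P (Chen): max(-1, -28, -31) = -1
s (Chen): max(37, -22, -12) = 37
t (Chen): max(-24, 28) = 28
d (Yuki): min(37, 28) = 28
u (Chen): max(-25, 12, 5) = 12
v (Chen): max(49, 23) = 49
w (Chen): max(-31, 10, 39, 16) = 39
x (Chen): max(1, -2) = 1
e (Yuki): min(12, 49, 39, 1) = 1
Q (Chen): max(28, 1) = 28
S0 (Yuki): min(-1, 28) = -1
Yuki at S0 wants the lowest of {P=-1, Q=28}, so chooses P.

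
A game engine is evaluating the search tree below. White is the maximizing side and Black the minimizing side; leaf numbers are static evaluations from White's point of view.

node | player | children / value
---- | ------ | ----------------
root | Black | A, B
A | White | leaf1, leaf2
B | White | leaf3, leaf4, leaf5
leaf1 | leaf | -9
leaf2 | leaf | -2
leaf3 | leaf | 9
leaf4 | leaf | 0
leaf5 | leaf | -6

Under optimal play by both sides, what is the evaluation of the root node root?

-2

A (White): max(-9, -2) = -2
B (White): max(9, 0, -6) = 9
root (Black): min(-2, 9) = -2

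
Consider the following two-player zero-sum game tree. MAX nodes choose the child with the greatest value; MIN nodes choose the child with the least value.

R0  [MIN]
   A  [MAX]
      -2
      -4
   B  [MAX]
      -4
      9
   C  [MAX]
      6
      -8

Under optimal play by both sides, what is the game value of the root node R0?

A (MAX): max(-2, -4) = -2
B (MAX): max(-4, 9) = 9
C (MAX): max(6, -8) = 6
R0 (MIN): min(-2, 9, 6) = -2

-2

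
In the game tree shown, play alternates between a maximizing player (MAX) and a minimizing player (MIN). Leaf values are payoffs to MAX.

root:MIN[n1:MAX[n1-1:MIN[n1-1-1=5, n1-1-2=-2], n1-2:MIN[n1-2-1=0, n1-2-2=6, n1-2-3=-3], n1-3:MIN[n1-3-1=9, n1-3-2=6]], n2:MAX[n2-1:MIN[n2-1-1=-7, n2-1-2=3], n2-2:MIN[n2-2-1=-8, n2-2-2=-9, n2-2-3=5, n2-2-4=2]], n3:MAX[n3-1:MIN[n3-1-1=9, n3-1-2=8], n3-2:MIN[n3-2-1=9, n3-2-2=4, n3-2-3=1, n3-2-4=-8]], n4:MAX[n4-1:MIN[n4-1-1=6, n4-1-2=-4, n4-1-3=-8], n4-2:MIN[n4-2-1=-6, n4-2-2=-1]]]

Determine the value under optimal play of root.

n1-1 (MIN): min(5, -2) = -2
n1-2 (MIN): min(0, 6, -3) = -3
n1-3 (MIN): min(9, 6) = 6
n1 (MAX): max(-2, -3, 6) = 6
n2-1 (MIN): min(-7, 3) = -7
n2-2 (MIN): min(-8, -9, 5, 2) = -9
n2 (MAX): max(-7, -9) = -7
n3-1 (MIN): min(9, 8) = 8
n3-2 (MIN): min(9, 4, 1, -8) = -8
n3 (MAX): max(8, -8) = 8
n4-1 (MIN): min(6, -4, -8) = -8
n4-2 (MIN): min(-6, -1) = -6
n4 (MAX): max(-8, -6) = -6
root (MIN): min(6, -7, 8, -6) = -7

-7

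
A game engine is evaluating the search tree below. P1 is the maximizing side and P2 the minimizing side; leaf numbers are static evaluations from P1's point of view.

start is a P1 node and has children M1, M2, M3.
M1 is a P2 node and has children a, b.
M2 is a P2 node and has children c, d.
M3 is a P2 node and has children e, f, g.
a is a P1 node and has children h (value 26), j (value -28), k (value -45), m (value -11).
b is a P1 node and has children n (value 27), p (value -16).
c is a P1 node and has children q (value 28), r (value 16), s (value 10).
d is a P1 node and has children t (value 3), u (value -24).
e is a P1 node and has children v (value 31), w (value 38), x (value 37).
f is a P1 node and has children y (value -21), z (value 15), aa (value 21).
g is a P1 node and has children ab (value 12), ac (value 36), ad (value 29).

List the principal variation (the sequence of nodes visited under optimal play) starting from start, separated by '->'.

start -> M1 -> a -> h

a (P1): max(26, -28, -45, -11) = 26
b (P1): max(27, -16) = 27
M1 (P2): min(26, 27) = 26
c (P1): max(28, 16, 10) = 28
d (P1): max(3, -24) = 3
M2 (P2): min(28, 3) = 3
e (P1): max(31, 38, 37) = 38
f (P1): max(-21, 15, 21) = 21
g (P1): max(12, 36, 29) = 36
M3 (P2): min(38, 21, 36) = 21
start (P1): max(26, 3, 21) = 26
At start, P1 picks M1 (highest: 26).
At M1, P2 picks a (lowest: 26).
At a, P1 picks h (highest: 26).
Terminal value 26.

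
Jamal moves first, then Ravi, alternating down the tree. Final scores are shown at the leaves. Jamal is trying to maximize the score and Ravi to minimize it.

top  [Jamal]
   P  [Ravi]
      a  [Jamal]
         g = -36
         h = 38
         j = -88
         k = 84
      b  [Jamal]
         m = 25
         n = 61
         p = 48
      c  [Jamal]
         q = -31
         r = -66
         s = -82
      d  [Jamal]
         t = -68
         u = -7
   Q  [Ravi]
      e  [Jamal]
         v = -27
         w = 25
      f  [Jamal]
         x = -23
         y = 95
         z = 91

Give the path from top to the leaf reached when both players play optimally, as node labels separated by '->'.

top -> Q -> e -> w

a (Jamal): max(-36, 38, -88, 84) = 84
b (Jamal): max(25, 61, 48) = 61
c (Jamal): max(-31, -66, -82) = -31
d (Jamal): max(-68, -7) = -7
P (Ravi): min(84, 61, -31, -7) = -31
e (Jamal): max(-27, 25) = 25
f (Jamal): max(-23, 95, 91) = 95
Q (Ravi): min(25, 95) = 25
top (Jamal): max(-31, 25) = 25
At top, Jamal picks Q (highest: 25).
At Q, Ravi picks e (lowest: 25).
At e, Jamal picks w (highest: 25).
Terminal value 25.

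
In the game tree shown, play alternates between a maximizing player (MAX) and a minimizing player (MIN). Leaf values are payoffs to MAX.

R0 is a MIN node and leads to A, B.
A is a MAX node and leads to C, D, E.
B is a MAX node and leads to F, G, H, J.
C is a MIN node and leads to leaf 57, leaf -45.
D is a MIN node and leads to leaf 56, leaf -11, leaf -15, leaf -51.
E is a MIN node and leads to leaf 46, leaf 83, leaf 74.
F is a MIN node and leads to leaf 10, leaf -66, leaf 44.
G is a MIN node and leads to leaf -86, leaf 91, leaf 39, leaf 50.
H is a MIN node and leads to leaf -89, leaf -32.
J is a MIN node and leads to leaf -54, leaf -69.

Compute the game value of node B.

F (MIN): min(10, -66, 44) = -66
G (MIN): min(-86, 91, 39, 50) = -86
H (MIN): min(-89, -32) = -89
J (MIN): min(-54, -69) = -69
B (MAX): max(-66, -86, -89, -69) = -66

-66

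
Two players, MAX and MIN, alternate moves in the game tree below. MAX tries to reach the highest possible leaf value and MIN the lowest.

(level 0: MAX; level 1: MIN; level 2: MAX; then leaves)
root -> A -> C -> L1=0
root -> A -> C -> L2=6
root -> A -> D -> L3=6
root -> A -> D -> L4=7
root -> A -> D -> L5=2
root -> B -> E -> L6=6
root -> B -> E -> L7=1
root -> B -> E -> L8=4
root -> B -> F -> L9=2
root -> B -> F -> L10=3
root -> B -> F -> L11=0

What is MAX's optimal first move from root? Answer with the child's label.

C (MAX): max(0, 6) = 6
D (MAX): max(6, 7, 2) = 7
A (MIN): min(6, 7) = 6
E (MAX): max(6, 1, 4) = 6
F (MAX): max(2, 3, 0) = 3
B (MIN): min(6, 3) = 3
root (MAX): max(6, 3) = 6
MAX at root wants the highest of {A=6, B=3}, so chooses A.

A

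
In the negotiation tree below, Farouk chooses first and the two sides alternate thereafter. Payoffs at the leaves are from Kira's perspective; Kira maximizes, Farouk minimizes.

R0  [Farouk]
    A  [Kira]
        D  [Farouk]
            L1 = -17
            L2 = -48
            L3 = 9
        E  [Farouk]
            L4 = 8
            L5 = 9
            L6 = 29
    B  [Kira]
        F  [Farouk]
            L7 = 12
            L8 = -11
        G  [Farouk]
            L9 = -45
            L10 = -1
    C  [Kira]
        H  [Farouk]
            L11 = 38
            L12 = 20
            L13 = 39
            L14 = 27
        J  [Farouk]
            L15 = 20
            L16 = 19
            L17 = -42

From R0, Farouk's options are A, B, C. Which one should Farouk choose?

D (Farouk): min(-17, -48, 9) = -48
E (Farouk): min(8, 9, 29) = 8
A (Kira): max(-48, 8) = 8
F (Farouk): min(12, -11) = -11
G (Farouk): min(-45, -1) = -45
B (Kira): max(-11, -45) = -11
H (Farouk): min(38, 20, 39, 27) = 20
J (Farouk): min(20, 19, -42) = -42
C (Kira): max(20, -42) = 20
R0 (Farouk): min(8, -11, 20) = -11
Farouk at R0 wants the lowest of {A=8, B=-11, C=20}, so chooses B.

B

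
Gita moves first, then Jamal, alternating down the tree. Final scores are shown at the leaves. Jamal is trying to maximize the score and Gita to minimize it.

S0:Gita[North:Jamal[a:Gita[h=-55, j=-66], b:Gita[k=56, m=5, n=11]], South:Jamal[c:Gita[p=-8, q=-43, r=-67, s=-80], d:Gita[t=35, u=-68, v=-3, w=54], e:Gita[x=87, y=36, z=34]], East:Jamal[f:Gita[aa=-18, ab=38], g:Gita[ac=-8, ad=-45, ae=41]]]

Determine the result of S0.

-18

a (Gita): min(-55, -66) = -66
b (Gita): min(56, 5, 11) = 5
North (Jamal): max(-66, 5) = 5
c (Gita): min(-8, -43, -67, -80) = -80
d (Gita): min(35, -68, -3, 54) = -68
e (Gita): min(87, 36, 34) = 34
South (Jamal): max(-80, -68, 34) = 34
f (Gita): min(-18, 38) = -18
g (Gita): min(-8, -45, 41) = -45
East (Jamal): max(-18, -45) = -18
S0 (Gita): min(5, 34, -18) = -18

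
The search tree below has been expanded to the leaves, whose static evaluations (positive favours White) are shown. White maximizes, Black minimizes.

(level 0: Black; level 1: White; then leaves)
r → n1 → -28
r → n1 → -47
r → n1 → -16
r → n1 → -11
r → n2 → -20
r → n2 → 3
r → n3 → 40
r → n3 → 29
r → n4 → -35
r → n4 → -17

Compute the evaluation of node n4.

n4 (White): max(-35, -17) = -17

-17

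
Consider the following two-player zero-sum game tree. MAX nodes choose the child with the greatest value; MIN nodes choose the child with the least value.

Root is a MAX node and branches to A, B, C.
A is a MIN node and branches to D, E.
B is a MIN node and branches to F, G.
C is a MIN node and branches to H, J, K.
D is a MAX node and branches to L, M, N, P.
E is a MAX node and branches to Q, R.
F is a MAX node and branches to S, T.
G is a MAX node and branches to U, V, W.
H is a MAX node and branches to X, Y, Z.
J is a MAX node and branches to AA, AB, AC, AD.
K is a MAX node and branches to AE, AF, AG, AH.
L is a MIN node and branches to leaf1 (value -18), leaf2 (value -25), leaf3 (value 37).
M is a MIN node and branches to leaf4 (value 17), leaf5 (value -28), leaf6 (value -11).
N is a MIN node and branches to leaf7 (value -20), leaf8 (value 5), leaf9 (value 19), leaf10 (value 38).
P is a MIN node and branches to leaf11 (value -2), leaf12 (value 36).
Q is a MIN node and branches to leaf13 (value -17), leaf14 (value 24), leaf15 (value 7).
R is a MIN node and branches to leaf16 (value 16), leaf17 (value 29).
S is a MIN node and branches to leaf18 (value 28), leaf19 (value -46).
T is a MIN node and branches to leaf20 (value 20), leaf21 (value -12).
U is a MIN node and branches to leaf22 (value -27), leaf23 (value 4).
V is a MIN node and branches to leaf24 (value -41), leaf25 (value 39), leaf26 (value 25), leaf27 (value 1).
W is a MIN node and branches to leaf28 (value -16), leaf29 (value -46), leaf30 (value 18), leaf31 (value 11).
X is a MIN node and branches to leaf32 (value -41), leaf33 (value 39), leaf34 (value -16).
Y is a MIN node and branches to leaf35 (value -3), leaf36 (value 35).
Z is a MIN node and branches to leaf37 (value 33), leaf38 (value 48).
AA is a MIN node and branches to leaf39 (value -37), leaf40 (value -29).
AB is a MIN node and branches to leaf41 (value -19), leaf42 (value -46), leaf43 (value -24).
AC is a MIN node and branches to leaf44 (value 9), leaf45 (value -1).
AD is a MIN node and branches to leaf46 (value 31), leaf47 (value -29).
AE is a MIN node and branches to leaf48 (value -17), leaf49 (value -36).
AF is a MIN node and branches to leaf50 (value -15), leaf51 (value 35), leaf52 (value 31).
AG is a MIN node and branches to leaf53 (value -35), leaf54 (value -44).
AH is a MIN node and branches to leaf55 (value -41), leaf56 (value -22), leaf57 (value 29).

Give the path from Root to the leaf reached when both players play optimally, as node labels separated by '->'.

Root -> A -> D -> P -> leaf11

L (MIN): min(-18, -25, 37) = -25
M (MIN): min(17, -28, -11) = -28
N (MIN): min(-20, 5, 19, 38) = -20
P (MIN): min(-2, 36) = -2
D (MAX): max(-25, -28, -20, -2) = -2
Q (MIN): min(-17, 24, 7) = -17
R (MIN): min(16, 29) = 16
E (MAX): max(-17, 16) = 16
A (MIN): min(-2, 16) = -2
S (MIN): min(28, -46) = -46
T (MIN): min(20, -12) = -12
F (MAX): max(-46, -12) = -12
U (MIN): min(-27, 4) = -27
V (MIN): min(-41, 39, 25, 1) = -41
W (MIN): min(-16, -46, 18, 11) = -46
G (MAX): max(-27, -41, -46) = -27
B (MIN): min(-12, -27) = -27
X (MIN): min(-41, 39, -16) = -41
Y (MIN): min(-3, 35) = -3
Z (MIN): min(33, 48) = 33
H (MAX): max(-41, -3, 33) = 33
AA (MIN): min(-37, -29) = -37
AB (MIN): min(-19, -46, -24) = -46
AC (MIN): min(9, -1) = -1
AD (MIN): min(31, -29) = -29
J (MAX): max(-37, -46, -1, -29) = -1
AE (MIN): min(-17, -36) = -36
AF (MIN): min(-15, 35, 31) = -15
AG (MIN): min(-35, -44) = -44
AH (MIN): min(-41, -22, 29) = -41
K (MAX): max(-36, -15, -44, -41) = -15
C (MIN): min(33, -1, -15) = -15
Root (MAX): max(-2, -27, -15) = -2
At Root, MAX picks A (highest: -2).
At A, MIN picks D (lowest: -2).
At D, MAX picks P (highest: -2).
At P, MIN picks leaf11 (lowest: -2).
Terminal value -2.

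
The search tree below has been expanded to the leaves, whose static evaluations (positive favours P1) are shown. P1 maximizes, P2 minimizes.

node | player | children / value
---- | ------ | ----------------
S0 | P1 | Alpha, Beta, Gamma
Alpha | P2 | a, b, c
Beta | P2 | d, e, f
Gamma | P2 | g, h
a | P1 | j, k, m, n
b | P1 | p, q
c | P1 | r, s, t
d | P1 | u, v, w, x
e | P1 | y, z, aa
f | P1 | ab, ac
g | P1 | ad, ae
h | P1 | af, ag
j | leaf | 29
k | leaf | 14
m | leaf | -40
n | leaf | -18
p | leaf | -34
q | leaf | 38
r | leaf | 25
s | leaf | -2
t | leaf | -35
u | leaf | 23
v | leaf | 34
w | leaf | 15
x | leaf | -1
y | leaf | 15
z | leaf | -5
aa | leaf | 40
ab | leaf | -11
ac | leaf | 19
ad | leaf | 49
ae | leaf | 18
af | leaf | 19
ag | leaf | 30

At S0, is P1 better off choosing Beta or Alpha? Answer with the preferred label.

d (P1): max(23, 34, 15, -1) = 34
e (P1): max(15, -5, 40) = 40
f (P1): max(-11, 19) = 19
Beta (P2): min(34, 40, 19) = 19
a (P1): max(29, 14, -40, -18) = 29
b (P1): max(-34, 38) = 38
c (P1): max(25, -2, -35) = 25
Alpha (P2): min(29, 38, 25) = 25
P1 prefers the higher value; Beta=19, Alpha=25. Alpha is better since 25 > 19.

Alpha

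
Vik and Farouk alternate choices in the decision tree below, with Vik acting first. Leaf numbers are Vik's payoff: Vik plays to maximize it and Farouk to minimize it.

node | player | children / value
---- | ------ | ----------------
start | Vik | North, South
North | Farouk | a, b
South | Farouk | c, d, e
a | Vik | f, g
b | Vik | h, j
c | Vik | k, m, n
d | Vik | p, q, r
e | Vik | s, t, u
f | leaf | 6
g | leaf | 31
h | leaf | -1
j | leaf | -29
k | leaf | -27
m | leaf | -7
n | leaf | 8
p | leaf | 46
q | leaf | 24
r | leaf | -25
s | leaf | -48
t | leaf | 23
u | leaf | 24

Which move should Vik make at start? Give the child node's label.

South

a (Vik): max(6, 31) = 31
b (Vik): max(-1, -29) = -1
North (Farouk): min(31, -1) = -1
c (Vik): max(-27, -7, 8) = 8
d (Vik): max(46, 24, -25) = 46
e (Vik): max(-48, 23, 24) = 24
South (Farouk): min(8, 46, 24) = 8
start (Vik): max(-1, 8) = 8
Vik at start wants the highest of {North=-1, South=8}, so chooses South.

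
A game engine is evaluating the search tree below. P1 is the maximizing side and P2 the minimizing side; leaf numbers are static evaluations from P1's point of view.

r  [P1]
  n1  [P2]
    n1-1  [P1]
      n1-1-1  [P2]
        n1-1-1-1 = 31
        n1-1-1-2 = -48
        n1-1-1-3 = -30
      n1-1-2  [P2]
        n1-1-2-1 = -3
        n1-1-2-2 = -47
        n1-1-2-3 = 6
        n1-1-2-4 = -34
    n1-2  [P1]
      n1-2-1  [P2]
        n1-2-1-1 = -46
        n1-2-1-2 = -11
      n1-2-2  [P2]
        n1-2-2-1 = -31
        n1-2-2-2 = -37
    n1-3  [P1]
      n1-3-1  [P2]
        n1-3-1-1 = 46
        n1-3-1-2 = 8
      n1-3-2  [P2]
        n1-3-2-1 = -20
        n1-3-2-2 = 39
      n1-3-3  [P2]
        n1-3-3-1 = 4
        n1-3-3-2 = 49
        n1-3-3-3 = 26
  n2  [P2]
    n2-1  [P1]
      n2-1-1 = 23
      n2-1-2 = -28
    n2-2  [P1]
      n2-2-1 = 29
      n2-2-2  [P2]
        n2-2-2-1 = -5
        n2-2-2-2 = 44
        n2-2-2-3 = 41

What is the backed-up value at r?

n1-1-1 (P2): min(31, -48, -30) = -48
n1-1-2 (P2): min(-3, -47, 6, -34) = -47
n1-1 (P1): max(-48, -47) = -47
n1-2-1 (P2): min(-46, -11) = -46
n1-2-2 (P2): min(-31, -37) = -37
n1-2 (P1): max(-46, -37) = -37
n1-3-1 (P2): min(46, 8) = 8
n1-3-2 (P2): min(-20, 39) = -20
n1-3-3 (P2): min(4, 49, 26) = 4
n1-3 (P1): max(8, -20, 4) = 8
n1 (P2): min(-47, -37, 8) = -47
n2-1 (P1): max(23, -28) = 23
n2-2-2 (P2): min(-5, 44, 41) = -5
n2-2 (P1): max(29, -5) = 29
n2 (P2): min(23, 29) = 23
r (P1): max(-47, 23) = 23

23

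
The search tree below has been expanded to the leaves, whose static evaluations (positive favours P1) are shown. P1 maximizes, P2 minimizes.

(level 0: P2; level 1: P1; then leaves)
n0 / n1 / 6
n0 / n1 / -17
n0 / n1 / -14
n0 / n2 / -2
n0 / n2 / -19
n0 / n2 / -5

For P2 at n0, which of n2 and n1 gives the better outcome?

n2

n2 (P1): max(-2, -19, -5) = -2
n1 (P1): max(6, -17, -14) = 6
P2 prefers the lower value; n2=-2, n1=6. n2 is better since -2 < 6.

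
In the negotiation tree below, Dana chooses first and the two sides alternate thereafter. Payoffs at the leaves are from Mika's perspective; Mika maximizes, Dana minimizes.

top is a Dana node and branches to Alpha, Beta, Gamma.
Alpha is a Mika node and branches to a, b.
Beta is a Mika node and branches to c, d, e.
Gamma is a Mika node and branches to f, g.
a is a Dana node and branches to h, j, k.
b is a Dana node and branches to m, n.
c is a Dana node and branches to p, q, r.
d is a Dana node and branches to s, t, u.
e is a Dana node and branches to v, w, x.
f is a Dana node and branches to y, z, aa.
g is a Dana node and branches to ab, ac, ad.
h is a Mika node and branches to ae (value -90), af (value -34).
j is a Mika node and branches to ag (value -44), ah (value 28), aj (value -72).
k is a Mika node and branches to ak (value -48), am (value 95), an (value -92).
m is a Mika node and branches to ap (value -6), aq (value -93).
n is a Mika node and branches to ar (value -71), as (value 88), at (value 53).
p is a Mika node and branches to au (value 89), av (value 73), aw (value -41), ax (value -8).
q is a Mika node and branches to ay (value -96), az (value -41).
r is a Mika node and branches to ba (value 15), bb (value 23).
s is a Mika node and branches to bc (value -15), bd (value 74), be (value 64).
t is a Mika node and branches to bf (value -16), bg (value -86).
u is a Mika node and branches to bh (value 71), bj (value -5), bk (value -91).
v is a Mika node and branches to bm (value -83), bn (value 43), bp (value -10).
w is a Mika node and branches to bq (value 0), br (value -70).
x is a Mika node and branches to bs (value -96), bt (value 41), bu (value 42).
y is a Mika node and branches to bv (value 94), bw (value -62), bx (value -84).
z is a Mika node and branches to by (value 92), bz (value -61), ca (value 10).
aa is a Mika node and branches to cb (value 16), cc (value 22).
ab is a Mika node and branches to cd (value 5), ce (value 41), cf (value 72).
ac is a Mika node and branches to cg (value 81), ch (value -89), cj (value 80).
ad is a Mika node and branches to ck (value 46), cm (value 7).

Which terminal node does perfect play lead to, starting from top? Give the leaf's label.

h (Mika): max(-90, -34) = -34
j (Mika): max(-44, 28, -72) = 28
k (Mika): max(-48, 95, -92) = 95
a (Dana): min(-34, 28, 95) = -34
m (Mika): max(-6, -93) = -6
n (Mika): max(-71, 88, 53) = 88
b (Dana): min(-6, 88) = -6
Alpha (Mika): max(-34, -6) = -6
p (Mika): max(89, 73, -41, -8) = 89
q (Mika): max(-96, -41) = -41
r (Mika): max(15, 23) = 23
c (Dana): min(89, -41, 23) = -41
s (Mika): max(-15, 74, 64) = 74
t (Mika): max(-16, -86) = -16
u (Mika): max(71, -5, -91) = 71
d (Dana): min(74, -16, 71) = -16
v (Mika): max(-83, 43, -10) = 43
w (Mika): max(0, -70) = 0
x (Mika): max(-96, 41, 42) = 42
e (Dana): min(43, 0, 42) = 0
Beta (Mika): max(-41, -16, 0) = 0
y (Mika): max(94, -62, -84) = 94
z (Mika): max(92, -61, 10) = 92
aa (Mika): max(16, 22) = 22
f (Dana): min(94, 92, 22) = 22
ab (Mika): max(5, 41, 72) = 72
ac (Mika): max(81, -89, 80) = 81
ad (Mika): max(46, 7) = 46
g (Dana): min(72, 81, 46) = 46
Gamma (Mika): max(22, 46) = 46
top (Dana): min(-6, 0, 46) = -6
At top, Dana picks Alpha (lowest: -6).
At Alpha, Mika picks b (highest: -6).
At b, Dana picks m (lowest: -6).
At m, Mika picks ap (highest: -6).
Terminal value -6.

ap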